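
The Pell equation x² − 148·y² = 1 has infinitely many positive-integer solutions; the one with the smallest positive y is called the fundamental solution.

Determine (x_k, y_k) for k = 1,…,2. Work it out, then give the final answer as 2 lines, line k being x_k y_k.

73 6
10657 876

[12; 6,24] for √148; ℓ=2 ⇒ convergent index 1
step 0: (12, 1)  from 12·(1,0) + (0,1)
step 1: (73, 6)  from 6·(12,1) + (1,0)
→ (73, 6).  Check: 73²=5329, 148·6²=5328, difference 1.
(73+6√148)^2 = 10657 + 876√148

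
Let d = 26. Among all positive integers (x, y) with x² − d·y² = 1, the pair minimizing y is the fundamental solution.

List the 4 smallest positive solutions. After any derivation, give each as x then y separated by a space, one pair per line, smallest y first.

51 10
5201 1020
530451 104030
54100801 10610040

d=26: √d = [5; 10] (ℓ=1, odd), read p_1/q_1
step 0: (5, 1)  from 5·(1,0) + (0,1)
step 1: (51, 10)  from 10·(5,1) + (1,0)
fundamental: x₁=51, y₁=10  (since 2601 − 26·100 = 1)
(x_2, y_2) = (51·51 + 26·10·10, 51·10 + 10·51) = (5201, 1020)
(x_3, y_3) = (51·5201 + 26·10·1020, 51·1020 + 10·5201) = (530451, 104030)
(x_4, y_4) = (51·530451 + 26·10·104030, 51·104030 + 10·530451) = (54100801, 10610040)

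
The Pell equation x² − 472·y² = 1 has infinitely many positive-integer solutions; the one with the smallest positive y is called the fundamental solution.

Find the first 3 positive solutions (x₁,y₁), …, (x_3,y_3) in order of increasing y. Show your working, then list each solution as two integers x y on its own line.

306917 14127
188396089777 8671632918
115643925371868101 5322943120573485

d=472: √d = [21; 1,2,1,1,1,…,2,1,42] (ℓ=14, even), read p_13/q_13
k=0  a_k=21  p_k/q_k = 21/1
…
k=4  a_k=1  p_k/q_k = 152/7
…
k=8  a_k=4  p_k/q_k = 24224/1115
…
k=10  a_k=1  p_k/q_k = 54227/2496
…
k=12  a_k=2  p_k/q_k = 222687/10250
k=13  a_k=1  p_k/q_k = 306917/14127
→ (306917, 14127).  Check: 306917²=94198044889, 472·14127²=94198044888, difference 1.
(306917+14127√472)^2 = 188396089777 + 8671632918√472
(306917+14127√472)^3 = 115643925371868101 + 5322943120573485√472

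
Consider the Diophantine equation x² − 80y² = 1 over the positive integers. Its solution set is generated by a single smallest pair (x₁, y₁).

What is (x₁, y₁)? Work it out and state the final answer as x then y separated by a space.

√80 = [8; 1,16, …], period ℓ=2 (even) → k=1
step 0: (8, 1)  from 8·(1,0) + (0,1)
step 1: (9, 1)  from 1·(8,1) + (1,0)
fundamental: x₁=9, y₁=1  (since 81 − 80·1 = 1)

9 1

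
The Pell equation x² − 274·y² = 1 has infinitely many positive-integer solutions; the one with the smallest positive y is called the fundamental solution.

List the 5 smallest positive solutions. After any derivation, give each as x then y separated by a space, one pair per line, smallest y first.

d=274: √d = [16; 1,1,4,4,1,1,32] (ℓ=7, odd), read p_13/q_13
i=0: a=16 ⇒ p=16, q=1
…
i=4: a=4 ⇒ p=629, q=38
i=5: a=1 ⇒ p=778, q=47
…
i=8: a=1 ⇒ p=47209, q=2852
…
i=12: a=1 ⇒ p=2189276, q=132259
i=13: a=1 ⇒ p=3959299, q=239190
→ (3959299, 239190).  Check: 3959299²=15676048571401, 274·239190²=15676048571400, difference 1.
(3959299+239190√274)^2 = 31352097142801 + 1894049455620√274
(3959299+239190√274)^3 = 248264653730785753699 + 14998216231173381570√274
(3959299+239190√274)^4 = 1965907990503261255572251201 + 118764845051735182903983240√274
(3959299+239190√274)^5 = 15567235081782895307198186429982499 + 940451064496965117656884702915950√274

3959299 239190
31352097142801 1894049455620
248264653730785753699 14998216231173381570
1965907990503261255572251201 118764845051735182903983240
15567235081782895307198186429982499 940451064496965117656884702915950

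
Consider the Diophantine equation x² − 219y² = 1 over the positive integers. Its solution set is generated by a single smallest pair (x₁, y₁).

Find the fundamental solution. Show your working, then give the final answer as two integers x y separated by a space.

74 5

√219 → a₀=14, period (1,3,1,28); ℓ=4 even so k=3
a_0=14:  p_0=14·1+0=14,  q_0=14·0+1=1
a_1=1:  p_1=1·14+1=15,  q_1=1·1+0=1
a_2=3:  p_2=3·15+14=59,  q_2=3·1+1=4
a_3=1:  p_3=1·59+15=74,  q_3=1·4+1=5
fundamental: x₁=74, y₁=5  (since 5476 − 219·25 = 1)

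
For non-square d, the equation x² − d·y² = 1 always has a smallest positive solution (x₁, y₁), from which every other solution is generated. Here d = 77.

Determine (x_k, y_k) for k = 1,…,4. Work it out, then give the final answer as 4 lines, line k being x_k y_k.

351 40
246401 28080
172973151 19712120
121426905601 13837880160

√77 → a₀=8, period (1,3,2,3,1,16); ℓ=6 even so k=5
k=0  a_k=8  p_k/q_k = 8/1
k=1  a_k=1  p_k/q_k = 9/1
k=2  a_k=3  p_k/q_k = 35/4
…
k=4  a_k=3  p_k/q_k = 272/31
k=5  a_k=1  p_k/q_k = 351/40
(x₁, y₁) = (351, 40);  351² − 77·40² = 1 ✓
k=2:  x_2 = 351·351+77·40·40 = 246401,  y_2 = 351·40+40·351 = 28080
k=3:  x_3 = 351·246401+77·40·28080 = 172973151,  y_3 = 351·28080+40·246401 = 19712120
k=4:  x_4 = 351·172973151+77·40·19712120 = 121426905601,  y_4 = 351·19712120+40·172973151 = 13837880160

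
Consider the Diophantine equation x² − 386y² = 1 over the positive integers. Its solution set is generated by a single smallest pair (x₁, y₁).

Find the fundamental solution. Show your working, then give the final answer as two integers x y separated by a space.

111555 5678

d=386: √d = [19; 1,1,1,4,1,18,1,4,1,1,1,38] (ℓ=12, even), read p_11/q_11
a_0=19:  p_0=19·1+0=19,  q_0=19·0+1=1
…
a_10=1:  p_10=1·39392+32771=72163,  q_10=1·2005+1668=3673
a_11=1:  p_11=1·72163+39392=111555,  q_11=1·3673+2005=5678
fundamental: x₁=111555, y₁=5678  (since 12444518025 − 386·32239684 = 1)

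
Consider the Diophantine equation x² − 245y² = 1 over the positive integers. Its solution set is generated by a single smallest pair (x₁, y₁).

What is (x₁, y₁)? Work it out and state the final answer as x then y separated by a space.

51841 3312

√245 = [15; 1,1,1,7,6,7,1,1,1,30, …], period ℓ=10 (even) → k=9
step 0: (15, 1)  from 15·(1,0) + (0,1)
…
step 2: (31, 2)  from 1·(16,1) + (15,1)
…
step 6: (15809, 1010)  from 7·(2207,141) + (360,23)
step 7: (18016, 1151)  from 1·(15809,1010) + (2207,141)
step 8: (33825, 2161)  from 1·(18016,1151) + (15809,1010)
step 9: (51841, 3312)  from 1·(33825,2161) + (18016,1151)
fundamental: x₁=51841, y₁=3312  (since 2687489281 − 245·10969344 = 1)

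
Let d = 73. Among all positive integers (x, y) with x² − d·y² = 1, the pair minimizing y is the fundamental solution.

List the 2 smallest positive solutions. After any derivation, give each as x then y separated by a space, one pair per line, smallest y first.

2281249 267000
10408194000001 1218186966000

d=73: √d = [8; 1,1,5,5,1,1,16] (ℓ=7, odd), read p_13/q_13
step 0: (8, 1)  from 8·(1,0) + (0,1)
step 1: (9, 1)  from 1·(8,1) + (1,0)
step 2: (17, 2)  from 1·(9,1) + (8,1)
step 3: (94, 11)  from 5·(17,2) + (9,1)
…
step 5: (581, 68)  from 1·(487,57) + (94,11)
step 6: (1068, 125)  from 1·(581,68) + (487,57)
…
step 8: (18737, 2193)  from 1·(17669,2068) + (1068,125)
step 9: (36406, 4261)  from 1·(18737,2193) + (17669,2068)
step 10: (200767, 23498)  from 5·(36406,4261) + (18737,2193)
step 11: (1040241, 121751)  from 5·(200767,23498) + (36406,4261)
step 12: (1241008, 145249)  from 1·(1040241,121751) + (200767,23498)
step 13: (2281249, 267000)  from 1·(1241008,145249) + (1040241,121751)
→ (2281249, 267000).  Check: 2281249²=5204097000001, 73·267000²=5204097000000, difference 1.
(x_2, y_2) = (2281249·2281249 + 73·267000·267000, 2281249·267000 + 267000·2281249) = (10408194000001, 1218186966000)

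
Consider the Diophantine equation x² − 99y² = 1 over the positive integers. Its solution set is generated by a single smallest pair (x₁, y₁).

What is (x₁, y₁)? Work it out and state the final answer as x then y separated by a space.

√99 → a₀=9, period (1,18); ℓ=2 even so k=1
i=0: a=9 ⇒ p=9, q=1
i=1: a=1 ⇒ p=10, q=1
→ (10, 1).  Check: 10²=100, 99·1²=99, difference 1.

10 1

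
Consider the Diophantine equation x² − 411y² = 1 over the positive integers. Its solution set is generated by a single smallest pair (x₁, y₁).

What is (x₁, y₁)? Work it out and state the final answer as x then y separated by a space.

49730 2453

√411 = [20; 3,1,1,1,19,1,1,1,3,40, …], period ℓ=10 (even) → k=9
step 0: (20, 1)  from 20·(1,0) + (0,1)
step 1: (61, 3)  from 3·(20,1) + (1,0)
step 2: (81, 4)  from 1·(61,3) + (20,1)
step 3: (142, 7)  from 1·(81,4) + (61,3)
step 4: (223, 11)  from 1·(142,7) + (81,4)
step 5: (4379, 216)  from 19·(223,11) + (142,7)
step 6: (4602, 227)  from 1·(4379,216) + (223,11)
step 7: (8981, 443)  from 1·(4602,227) + (4379,216)
step 8: (13583, 670)  from 1·(8981,443) + (4602,227)
step 9: (49730, 2453)  from 3·(13583,670) + (8981,443)
→ (49730, 2453).  Check: 49730²=2473072900, 411·2453²=2473072899, difference 1.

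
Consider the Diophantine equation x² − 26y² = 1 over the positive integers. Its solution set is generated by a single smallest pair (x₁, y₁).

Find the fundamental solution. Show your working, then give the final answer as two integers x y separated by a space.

51 10

[5; 10] for √26; ℓ=1 ⇒ convergent index 1
i=0: a=5 ⇒ p=5, q=1
i=1: a=10 ⇒ p=51, q=10
fundamental: x₁=51, y₁=10  (since 2601 − 26·100 = 1)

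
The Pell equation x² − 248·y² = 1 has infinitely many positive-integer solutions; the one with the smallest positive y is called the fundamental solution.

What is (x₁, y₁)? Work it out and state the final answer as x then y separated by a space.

√248 = [15; 1,2,1,30, …], period ℓ=4 (even) → k=3
k=0  a_k=15  p_k/q_k = 15/1
…
k=2  a_k=2  p_k/q_k = 47/3
k=3  a_k=1  p_k/q_k = 63/4
→ (63, 4).  Check: 63²=3969, 248·4²=3968, difference 1.

63 4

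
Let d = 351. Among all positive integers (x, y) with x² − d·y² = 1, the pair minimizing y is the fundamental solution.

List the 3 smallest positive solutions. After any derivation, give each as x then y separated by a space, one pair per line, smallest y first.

[18; 1,2,1,3,2,2,2,3,1,2,1,36] for √351; ℓ=12 ⇒ convergent index 11
i=0: a=18 ⇒ p=18, q=1
…
i=2: a=2 ⇒ p=56, q=3
…
i=4: a=3 ⇒ p=281, q=15
…
i=6: a=2 ⇒ p=1555, q=83
…
i=8: a=3 ⇒ p=12796, q=683
…
i=10: a=2 ⇒ p=45882, q=2449
i=11: a=1 ⇒ p=62425, q=3332
→ (62425, 3332).  Check: 62425²=3896880625, 351·3332²=3896880624, difference 1.
(62425+3332√351)^2 = 7793761249 + 416000200√351
(62425+3332√351)^3 = 973051091875225 + 51937624966668√351

62425 3332
7793761249 416000200
973051091875225 51937624966668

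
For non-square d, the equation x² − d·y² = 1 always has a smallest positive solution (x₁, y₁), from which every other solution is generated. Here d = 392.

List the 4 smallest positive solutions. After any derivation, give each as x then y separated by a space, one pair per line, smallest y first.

√392 → a₀=19, period (1,3,1,38); ℓ=4 even so k=3
a_0=19:  p_0=19·1+0=19,  q_0=19·0+1=1
…
a_2=3:  p_2=3·20+19=79,  q_2=3·1+1=4
a_3=1:  p_3=1·79+20=99,  q_3=1·4+1=5
→ (99, 5).  Check: 99²=9801, 392·5²=9800, difference 1.
(99+5√392)^2 = 19601 + 990√392
(99+5√392)^3 = 3880899 + 196015√392
(99+5√392)^4 = 768398401 + 38809980√392

99 5
19601 990
3880899 196015
768398401 38809980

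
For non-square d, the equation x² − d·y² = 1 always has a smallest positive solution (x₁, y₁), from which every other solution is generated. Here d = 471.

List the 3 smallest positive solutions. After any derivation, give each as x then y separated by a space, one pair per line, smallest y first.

7838695 361188
122890278606049 5662485139320
1926598824915678693415 88772987898323613612

d=471: √d = [21; 1,2,2,1,3,…,2,1,42] (ℓ=14, even), read p_13/q_13
step 0: (21, 1)  from 21·(1,0) + (0,1)
…
step 2: (65, 3)  from 2·(22,1) + (21,1)
step 3: (152, 7)  from 2·(65,3) + (22,1)
…
step 6: (3429, 158)  from 4·(803,37) + (217,10)
step 7: (48809, 2249)  from 14·(3429,158) + (803,37)
step 8: (198665, 9154)  from 4·(48809,2249) + (3429,158)
step 9: (644804, 29711)  from 3·(198665,9154) + (48809,2249)
step 10: (843469, 38865)  from 1·(644804,29711) + (198665,9154)
step 11: (2331742, 107441)  from 2·(843469,38865) + (644804,29711)
step 12: (5506953, 253747)  from 2·(2331742,107441) + (843469,38865)
step 13: (7838695, 361188)  from 1·(5506953,253747) + (2331742,107441)
(x₁, y₁) = (7838695, 361188);  7838695² − 471·361188² = 1 ✓
k=2:  x_2 = 7838695·7838695+471·361188·361188 = 122890278606049,  y_2 = 7838695·361188+361188·7838695 = 5662485139320
k=3:  x_3 = 7838695·122890278606049+471·361188·5662485139320 = 1926598824915678693415,  y_3 = 7838695·5662485139320+361188·122890278606049 = 88772987898323613612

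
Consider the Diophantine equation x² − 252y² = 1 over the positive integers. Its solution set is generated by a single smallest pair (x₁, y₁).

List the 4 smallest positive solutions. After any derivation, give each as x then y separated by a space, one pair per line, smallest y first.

127 8
32257 2032
8193151 516120
2081028097 131092448

[15; 1,6,1,30] for √252; ℓ=4 ⇒ convergent index 3
i=0: a=15 ⇒ p=15, q=1
i=1: a=1 ⇒ p=16, q=1
i=2: a=6 ⇒ p=111, q=7
i=3: a=1 ⇒ p=127, q=8
→ (127, 8).  Check: 127²=16129, 252·8²=16128, difference 1.
(x_2, y_2) = (127·127 + 252·8·8, 127·8 + 8·127) = (32257, 2032)
(x_3, y_3) = (127·32257 + 252·8·2032, 127·2032 + 8·32257) = (8193151, 516120)
(x_4, y_4) = (127·8193151 + 252·8·516120, 127·516120 + 8·8193151) = (2081028097, 131092448)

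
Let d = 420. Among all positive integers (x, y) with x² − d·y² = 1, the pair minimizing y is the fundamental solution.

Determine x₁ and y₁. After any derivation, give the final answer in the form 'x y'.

√420 = [20; 2,40, …], period ℓ=2 (even) → k=1
step 0: (20, 1)  from 20·(1,0) + (0,1)
step 1: (41, 2)  from 2·(20,1) + (1,0)
fundamental: x₁=41, y₁=2  (since 1681 − 420·4 = 1)

41 2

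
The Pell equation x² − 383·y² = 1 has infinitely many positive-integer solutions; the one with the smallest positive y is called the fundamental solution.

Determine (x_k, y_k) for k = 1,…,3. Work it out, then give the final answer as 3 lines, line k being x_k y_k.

18768 959
704475647 35997024
26443197867024 1351184291905

√383 → a₀=19, period (1,1,3,19,3,1,1,38); ℓ=8 even so k=7
k=0  a_k=19  p_k/q_k = 19/1
…
k=4  a_k=19  p_k/q_k = 2642/135
…
k=6  a_k=1  p_k/q_k = 10705/547
k=7  a_k=1  p_k/q_k = 18768/959
(x₁, y₁) = (18768, 959);  18768² − 383·959² = 1 ✓
(18768+959√383)^2 = 704475647 + 35997024√383
(18768+959√383)^3 = 26443197867024 + 1351184291905√383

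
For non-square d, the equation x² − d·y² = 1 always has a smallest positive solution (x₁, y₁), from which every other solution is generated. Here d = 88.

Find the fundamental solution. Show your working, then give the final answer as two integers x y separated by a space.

197 21

[9; 2,1,1,1,2,18] for √88; ℓ=6 ⇒ convergent index 5
k=0  a_k=9  p_k/q_k = 9/1
k=1  a_k=2  p_k/q_k = 19/2
…
k=3  a_k=1  p_k/q_k = 47/5
k=4  a_k=1  p_k/q_k = 75/8
k=5  a_k=2  p_k/q_k = 197/21
fundamental: x₁=197, y₁=21  (since 38809 − 88·441 = 1)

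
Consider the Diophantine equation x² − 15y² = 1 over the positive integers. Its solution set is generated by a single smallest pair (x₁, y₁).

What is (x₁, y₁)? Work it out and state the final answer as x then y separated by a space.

[3; 1,6] for √15; ℓ=2 ⇒ convergent index 1
k=0  a_k=3  p_k/q_k = 3/1
k=1  a_k=1  p_k/q_k = 4/1
fundamental: x₁=4, y₁=1  (since 16 − 15·1 = 1)

4 1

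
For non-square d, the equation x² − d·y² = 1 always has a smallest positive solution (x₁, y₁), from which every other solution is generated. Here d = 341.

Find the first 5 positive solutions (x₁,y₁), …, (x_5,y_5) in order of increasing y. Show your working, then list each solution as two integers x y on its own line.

√341 → a₀=18, period (2,6,1,8,2,…,6,2,36); ℓ=14 even so k=13
step 0: (18, 1)  from 18·(1,0) + (0,1)
step 1: (37, 2)  from 2·(18,1) + (1,0)
step 2: (240, 13)  from 6·(37,2) + (18,1)
…
step 4: (2456, 133)  from 8·(277,15) + (240,13)
step 5: (5189, 281)  from 2·(2456,133) + (277,15)
step 6: (7645, 414)  from 1·(5189,281) + (2456,133)
step 7: (20479, 1109)  from 2·(7645,414) + (5189,281)
step 8: (28124, 1523)  from 1·(20479,1109) + (7645,414)
…
step 10: (641940, 34763)  from 8·(76727,4155) + (28124,1523)
step 11: (718667, 38918)  from 1·(641940,34763) + (76727,4155)
step 12: (4953942, 268271)  from 6·(718667,38918) + (641940,34763)
step 13: (10626551, 575460)  from 2·(4953942,268271) + (718667,38918)
→ (10626551, 575460).  Check: 10626551²=112923586155601, 341·575460²=112923586155600, difference 1.
n=2: (10626551,575460)∘(10626551,575460) = (10626551·10626551+341·575460·575460, 10626551·575460+575460·10626551) = (225847172311201,12230310076920)
n=3: (225847172311201,12230310076920)∘(10626551,575460) = (10626551·225847172311201+341·575460·12230310076920, 10626551·12230310076920+575460·225847172311201) = (4799952989541519968951,259932027556408030380)
n=4: (4799952989541519968951,259932027556408030380)∘(10626551,575460) = (10626551·4799952989541519968951+341·575460·259932027556408030380, 10626551·259932027556408030380+575460·4799952989541519968951) = (102013890481930631287980124801,5524361894723138392975161840)
n=5: (102013890481930631287980124801,5524361894723138392975161840)∘(10626551,575460) = (10626551·102013890481930631287980124801+341·575460·5524361894723138392975161840, 10626551·5524361894723138392975161840+575460·102013890481930631287980124801) = (2168111619829296063734843424848413751,117409826833463862093989641643997300)

10626551 575460
225847172311201 12230310076920
4799952989541519968951 259932027556408030380
102013890481930631287980124801 5524361894723138392975161840
2168111619829296063734843424848413751 117409826833463862093989641643997300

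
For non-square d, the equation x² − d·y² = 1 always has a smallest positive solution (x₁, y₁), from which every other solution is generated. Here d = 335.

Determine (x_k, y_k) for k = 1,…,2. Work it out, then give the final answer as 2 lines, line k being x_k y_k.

604 33
729631 39864

d=335: √d = [18; 3,3,3,36] (ℓ=4, even), read p_3/q_3
k=0  a_k=18  p_k/q_k = 18/1
k=1  a_k=3  p_k/q_k = 55/3
k=2  a_k=3  p_k/q_k = 183/10
k=3  a_k=3  p_k/q_k = 604/33
(x₁, y₁) = (604, 33);  604² − 335·33² = 1 ✓
(604+33√335)^2 = 729631 + 39864√335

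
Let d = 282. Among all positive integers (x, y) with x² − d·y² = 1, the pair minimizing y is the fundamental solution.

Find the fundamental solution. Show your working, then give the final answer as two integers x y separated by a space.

2351 140

√282 → a₀=16, period (1,3,1,4,1,3,1,32); ℓ=8 even so k=7
step 0: (16, 1)  from 16·(1,0) + (0,1)
…
step 2: (67, 4)  from 3·(17,1) + (16,1)
step 3: (84, 5)  from 1·(67,4) + (17,1)
…
step 6: (1864, 111)  from 3·(487,29) + (403,24)
step 7: (2351, 140)  from 1·(1864,111) + (487,29)
→ (2351, 140).  Check: 2351²=5527201, 282·140²=5527200, difference 1.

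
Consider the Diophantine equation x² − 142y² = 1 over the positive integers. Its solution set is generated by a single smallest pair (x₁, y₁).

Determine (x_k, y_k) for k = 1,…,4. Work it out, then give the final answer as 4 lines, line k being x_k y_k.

√142 → a₀=11, period (1,10,1,22); ℓ=4 even so k=3
k=0  a_k=11  p_k/q_k = 11/1
k=1  a_k=1  p_k/q_k = 12/1
k=2  a_k=10  p_k/q_k = 131/11
k=3  a_k=1  p_k/q_k = 143/12
→ (143, 12).  Check: 143²=20449, 142·12²=20448, difference 1.
k=2:  x_2 = 143·143+142·12·12 = 40897,  y_2 = 143·12+12·143 = 3432
k=3:  x_3 = 143·40897+142·12·3432 = 11696399,  y_3 = 143·3432+12·40897 = 981540
k=4:  x_4 = 143·11696399+142·12·981540 = 3345129217,  y_4 = 143·981540+12·11696399 = 280717008

143 12
40897 3432
11696399 981540
3345129217 280717008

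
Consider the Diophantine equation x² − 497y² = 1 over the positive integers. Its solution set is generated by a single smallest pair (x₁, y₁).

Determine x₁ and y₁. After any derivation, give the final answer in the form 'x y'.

[22; 3,2,2,5,6,5,2,2,3,44] for √497; ℓ=10 ⇒ convergent index 9
k=0  a_k=22  p_k/q_k = 22/1
k=1  a_k=3  p_k/q_k = 67/3
k=2  a_k=2  p_k/q_k = 156/7
…
k=6  a_k=5  p_k/q_k = 65476/2937
k=7  a_k=2  p_k/q_k = 143637/6443
k=8  a_k=2  p_k/q_k = 352750/15823
k=9  a_k=3  p_k/q_k = 1201887/53912
fundamental: x₁=1201887, y₁=53912  (since 1444532360769 − 497·2906503744 = 1)

1201887 53912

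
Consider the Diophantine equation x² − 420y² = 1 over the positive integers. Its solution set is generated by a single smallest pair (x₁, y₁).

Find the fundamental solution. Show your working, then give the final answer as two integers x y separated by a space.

41 2

√420 = [20; 2,40, …], period ℓ=2 (even) → k=1
k=0  a_k=20  p_k/q_k = 20/1
k=1  a_k=2  p_k/q_k = 41/2
(x₁, y₁) = (41, 2);  41² − 420·2² = 1 ✓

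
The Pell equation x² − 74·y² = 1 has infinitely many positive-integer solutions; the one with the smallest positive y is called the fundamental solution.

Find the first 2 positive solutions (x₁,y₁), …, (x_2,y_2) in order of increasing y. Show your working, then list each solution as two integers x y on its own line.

√74 = [8; 1,1,1,1,16, …], period ℓ=5 (odd) → k=9
a_0=8:  p_0=8·1+0=8,  q_0=8·0+1=1
…
a_2=1:  p_2=1·9+8=17,  q_2=1·1+1=2
…
a_4=1:  p_4=1·26+17=43,  q_4=1·3+2=5
…
a_6=1:  p_6=1·714+43=757,  q_6=1·83+5=88
…
a_8=1:  p_8=1·1471+757=2228,  q_8=1·171+88=259
a_9=1:  p_9=1·2228+1471=3699,  q_9=1·259+171=430
→ (3699, 430).  Check: 3699²=13682601, 74·430²=13682600, difference 1.
(x_2, y_2) = (3699·3699 + 74·430·430, 3699·430 + 430·3699) = (27365201, 3181140)

3699 430
27365201 3181140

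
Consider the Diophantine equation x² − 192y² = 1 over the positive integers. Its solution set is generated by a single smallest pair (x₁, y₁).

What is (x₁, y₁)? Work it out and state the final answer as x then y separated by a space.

d=192: √d = [13; 1,5,1,26] (ℓ=4, even), read p_3/q_3
step 0: (13, 1)  from 13·(1,0) + (0,1)
step 1: (14, 1)  from 1·(13,1) + (1,0)
step 2: (83, 6)  from 5·(14,1) + (13,1)
step 3: (97, 7)  from 1·(83,6) + (14,1)
(x₁, y₁) = (97, 7);  97² − 192·7² = 1 ✓

97 7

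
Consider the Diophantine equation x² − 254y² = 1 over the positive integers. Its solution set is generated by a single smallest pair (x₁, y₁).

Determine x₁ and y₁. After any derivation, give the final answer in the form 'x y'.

√254 → a₀=15, period (1,14,1,30); ℓ=4 even so k=3
k=0  a_k=15  p_k/q_k = 15/1
k=1  a_k=1  p_k/q_k = 16/1
k=2  a_k=14  p_k/q_k = 239/15
k=3  a_k=1  p_k/q_k = 255/16
(x₁, y₁) = (255, 16);  255² − 254·16² = 1 ✓

255 16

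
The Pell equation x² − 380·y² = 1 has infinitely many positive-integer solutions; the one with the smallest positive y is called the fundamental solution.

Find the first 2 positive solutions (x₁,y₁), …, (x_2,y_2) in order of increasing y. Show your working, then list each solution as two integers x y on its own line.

39 2
3041 156

√380 → a₀=19, period (2,38); ℓ=2 even so k=1
k=0  a_k=19  p_k/q_k = 19/1
k=1  a_k=2  p_k/q_k = 39/2
fundamental: x₁=39, y₁=2  (since 1521 − 380·4 = 1)
(x_2, y_2) = (39·39 + 380·2·2, 39·2 + 2·39) = (3041, 156)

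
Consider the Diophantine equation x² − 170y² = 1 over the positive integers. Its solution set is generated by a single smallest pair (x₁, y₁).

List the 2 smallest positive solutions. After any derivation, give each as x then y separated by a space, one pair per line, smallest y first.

d=170: √d = [13; 26] (ℓ=1, odd), read p_1/q_1
a_0=13:  p_0=13·1+0=13,  q_0=13·0+1=1
a_1=26:  p_1=26·13+1=339,  q_1=26·1+0=26
→ (339, 26).  Check: 339²=114921, 170·26²=114920, difference 1.
k=2:  x_2 = 339·339+170·26·26 = 229841,  y_2 = 339·26+26·339 = 17628

339 26
229841 17628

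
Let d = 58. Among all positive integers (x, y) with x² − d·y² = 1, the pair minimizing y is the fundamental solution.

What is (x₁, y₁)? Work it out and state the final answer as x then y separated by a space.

√58 → a₀=7, period (1,1,1,1,1,1,14); ℓ=7 odd so k=13
a_0=7:  p_0=7·1+0=7,  q_0=7·0+1=1
a_1=1:  p_1=1·7+1=8,  q_1=1·1+0=1
…
a_5=1:  p_5=1·38+23=61,  q_5=1·5+3=8
a_6=1:  p_6=1·61+38=99,  q_6=1·8+5=13
a_7=14:  p_7=14·99+61=1447,  q_7=14·13+8=190
…
a_9=1:  p_9=1·1546+1447=2993,  q_9=1·203+190=393
a_10=1:  p_10=1·2993+1546=4539,  q_10=1·393+203=596
a_11=1:  p_11=1·4539+2993=7532,  q_11=1·596+393=989
a_12=1:  p_12=1·7532+4539=12071,  q_12=1·989+596=1585
a_13=1:  p_13=1·12071+7532=19603,  q_13=1·1585+989=2574
(x₁, y₁) = (19603, 2574);  19603² − 58·2574² = 1 ✓

19603 2574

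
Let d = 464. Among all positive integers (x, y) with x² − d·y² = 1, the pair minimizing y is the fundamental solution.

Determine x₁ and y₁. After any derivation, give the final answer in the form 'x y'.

9801 455

√464 = [21; 1,1,5,1,1,1,5,1,1,42, …], period ℓ=10 (even) → k=9
a_0=21:  p_0=21·1+0=21,  q_0=21·0+1=1
…
a_2=1:  p_2=1·22+21=43,  q_2=1·1+1=2
a_3=5:  p_3=5·43+22=237,  q_3=5·2+1=11
…
a_8=1:  p_8=1·4502+797=5299,  q_8=1·209+37=246
a_9=1:  p_9=1·5299+4502=9801,  q_9=1·246+209=455
(x₁, y₁) = (9801, 455);  9801² − 464·455² = 1 ✓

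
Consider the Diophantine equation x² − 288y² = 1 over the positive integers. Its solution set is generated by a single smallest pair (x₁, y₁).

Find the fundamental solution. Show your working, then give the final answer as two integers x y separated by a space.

17 1

√288 → a₀=16, period (1,32); ℓ=2 even so k=1
i=0: a=16 ⇒ p=16, q=1
i=1: a=1 ⇒ p=17, q=1
(x₁, y₁) = (17, 1);  17² − 288·1² = 1 ✓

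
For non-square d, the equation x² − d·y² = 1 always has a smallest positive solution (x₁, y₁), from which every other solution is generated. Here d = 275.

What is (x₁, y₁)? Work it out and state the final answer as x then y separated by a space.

d=275: √d = [16; 1,1,2,1,1,32] (ℓ=6, even), read p_5/q_5
k=0  a_k=16  p_k/q_k = 16/1
k=1  a_k=1  p_k/q_k = 17/1
…
k=4  a_k=1  p_k/q_k = 116/7
k=5  a_k=1  p_k/q_k = 199/12
(x₁, y₁) = (199, 12);  199² − 275·12² = 1 ✓

199 12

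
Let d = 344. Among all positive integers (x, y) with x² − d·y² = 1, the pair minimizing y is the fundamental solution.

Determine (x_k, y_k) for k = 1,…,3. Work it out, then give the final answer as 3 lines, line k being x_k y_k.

[18; 1,1,4,1,3,1,4,1,1,36] for √344; ℓ=10 ⇒ convergent index 9
a_0=18:  p_0=18·1+0=18,  q_0=18·0+1=1
…
a_6=1:  p_6=1·779+204=983,  q_6=1·42+11=53
…
a_8=1:  p_8=1·4711+983=5694,  q_8=1·254+53=307
a_9=1:  p_9=1·5694+4711=10405,  q_9=1·307+254=561
fundamental: x₁=10405, y₁=561  (since 108264025 − 344·314721 = 1)
(10405+561√344)^2 = 216528049 + 11674410√344
(10405+561√344)^3 = 4505948689285 + 242944471539√344

10405 561
216528049 11674410
4505948689285 242944471539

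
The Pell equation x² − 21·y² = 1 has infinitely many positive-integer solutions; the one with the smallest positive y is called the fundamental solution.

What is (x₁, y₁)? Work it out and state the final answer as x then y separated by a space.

55 12

d=21: √d = [4; 1,1,2,1,1,8] (ℓ=6, even), read p_5/q_5
a_0=4:  p_0=4·1+0=4,  q_0=4·0+1=1
a_1=1:  p_1=1·4+1=5,  q_1=1·1+0=1
a_2=1:  p_2=1·5+4=9,  q_2=1·1+1=2
a_3=2:  p_3=2·9+5=23,  q_3=2·2+1=5
a_4=1:  p_4=1·23+9=32,  q_4=1·5+2=7
a_5=1:  p_5=1·32+23=55,  q_5=1·7+5=12
→ (55, 12).  Check: 55²=3025, 21·12²=3024, difference 1.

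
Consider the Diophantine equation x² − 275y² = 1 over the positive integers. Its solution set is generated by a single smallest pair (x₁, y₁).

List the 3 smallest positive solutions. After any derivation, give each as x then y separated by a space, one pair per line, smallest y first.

√275 → a₀=16, period (1,1,2,1,1,32); ℓ=6 even so k=5
step 0: (16, 1)  from 16·(1,0) + (0,1)
step 1: (17, 1)  from 1·(16,1) + (1,0)
step 2: (33, 2)  from 1·(17,1) + (16,1)
step 3: (83, 5)  from 2·(33,2) + (17,1)
step 4: (116, 7)  from 1·(83,5) + (33,2)
step 5: (199, 12)  from 1·(116,7) + (83,5)
→ (199, 12).  Check: 199²=39601, 275·12²=39600, difference 1.
n=2: (199,12)∘(199,12) = (199·199+275·12·12, 199·12+12·199) = (79201,4776)
n=3: (79201,4776)∘(199,12) = (199·79201+275·12·4776, 199·4776+12·79201) = (31521799,1900836)

199 12
79201 4776
31521799 1900836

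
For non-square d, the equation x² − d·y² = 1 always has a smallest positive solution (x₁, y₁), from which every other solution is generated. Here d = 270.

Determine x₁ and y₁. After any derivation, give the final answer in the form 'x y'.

5291 322

[16; 2,3,6,3,2,32] for √270; ℓ=6 ⇒ convergent index 5
k=0  a_k=16  p_k/q_k = 16/1
k=1  a_k=2  p_k/q_k = 33/2
k=2  a_k=3  p_k/q_k = 115/7
k=3  a_k=6  p_k/q_k = 723/44
k=4  a_k=3  p_k/q_k = 2284/139
k=5  a_k=2  p_k/q_k = 5291/322
fundamental: x₁=5291, y₁=322  (since 27994681 − 270·103684 = 1)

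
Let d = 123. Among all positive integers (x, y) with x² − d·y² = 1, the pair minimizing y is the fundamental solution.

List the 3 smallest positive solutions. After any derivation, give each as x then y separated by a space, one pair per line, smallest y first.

122 11
29767 2684
7263026 654885

√123 = [11; 11,22, …], period ℓ=2 (even) → k=1
i=0: a=11 ⇒ p=11, q=1
i=1: a=11 ⇒ p=122, q=11
fundamental: x₁=122, y₁=11  (since 14884 − 123·121 = 1)
n=2: (122,11)∘(122,11) = (122·122+123·11·11, 122·11+11·122) = (29767,2684)
n=3: (29767,2684)∘(122,11) = (122·29767+123·11·2684, 122·2684+11·29767) = (7263026,654885)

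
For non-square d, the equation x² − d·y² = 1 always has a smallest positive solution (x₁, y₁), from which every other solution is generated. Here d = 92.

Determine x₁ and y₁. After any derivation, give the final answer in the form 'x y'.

√92 = [9; 1,1,2,4,2,1,1,18, …], period ℓ=8 (even) → k=7
a_0=9:  p_0=9·1+0=9,  q_0=9·0+1=1
a_1=1:  p_1=1·9+1=10,  q_1=1·1+0=1
a_2=1:  p_2=1·10+9=19,  q_2=1·1+1=2
…
a_6=1:  p_6=1·470+211=681,  q_6=1·49+22=71
a_7=1:  p_7=1·681+470=1151,  q_7=1·71+49=120
(x₁, y₁) = (1151, 120);  1151² − 92·120² = 1 ✓

1151 120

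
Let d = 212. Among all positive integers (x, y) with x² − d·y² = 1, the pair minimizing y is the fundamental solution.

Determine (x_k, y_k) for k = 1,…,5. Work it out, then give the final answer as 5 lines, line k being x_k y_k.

d=212: √d = [14; 1,1,3,1,1,…,1,1,28] (ℓ=14, even), read p_13/q_13
i=0: a=14 ⇒ p=14, q=1
i=1: a=1 ⇒ p=15, q=1
i=2: a=1 ⇒ p=29, q=2
…
i=4: a=1 ⇒ p=131, q=9
i=5: a=1 ⇒ p=233, q=16
…
i=8: a=1 ⇒ p=2781, q=191
i=9: a=1 ⇒ p=5198, q=357
…
i=11: a=3 ⇒ p=29135, q=2001
i=12: a=1 ⇒ p=37114, q=2549
i=13: a=1 ⇒ p=66249, q=4550
fundamental: x₁=66249, y₁=4550  (since 4388930001 − 212·20702500 = 1)
n=2: (66249,4550)∘(66249,4550) = (66249·66249+212·4550·4550, 66249·4550+4550·66249) = (8777860001,602865900)
n=3: (8777860001,602865900)∘(66249,4550) = (66249·8777860001+212·4550·602865900, 66249·602865900+4550·8777860001) = (1163048894346249,79878526013650)
n=4: (1163048894346249,79878526013650)∘(66249,4550) = (66249·1163048894346249+212·4550·79878526013650, 66249·79878526013650+4550·1163048894346249) = (154101652394311440001,10583744939153731800)
n=5: (154101652394311440001,10583744939153731800)∘(66249,4550) = (66249·154101652394311440001+212·4550·10583744939153731800, 66249·10583744939153731800+4550·154101652394311440001) = (20418160737778428282906249,1402325036868112630022750)

66249 4550
8777860001 602865900
1163048894346249 79878526013650
154101652394311440001 10583744939153731800
20418160737778428282906249 1402325036868112630022750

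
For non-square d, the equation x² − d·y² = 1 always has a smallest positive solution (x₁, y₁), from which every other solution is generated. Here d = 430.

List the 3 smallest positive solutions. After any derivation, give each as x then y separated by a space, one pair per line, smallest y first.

2862251 138030
16384961574001 790153011060
93795745300289010251 4523232492118854090

√430 = [20; 1,2,1,3,1,…,2,1,40, …], period ℓ=14 (even) → k=13
i=0: a=20 ⇒ p=20, q=1
…
i=6: a=6 ⇒ p=2675, q=129
i=7: a=8 ⇒ p=21794, q=1051
…
i=12: a=2 ⇒ p=2107880, q=101651
i=13: a=1 ⇒ p=2862251, q=138030
(x₁, y₁) = (2862251, 138030);  2862251² − 430·138030² = 1 ✓
(2862251+138030√430)^2 = 16384961574001 + 790153011060√430
(2862251+138030√430)^3 = 93795745300289010251 + 4523232492118854090√430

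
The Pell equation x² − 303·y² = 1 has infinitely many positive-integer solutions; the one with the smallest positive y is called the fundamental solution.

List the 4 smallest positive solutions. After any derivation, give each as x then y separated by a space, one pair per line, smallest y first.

√303 → a₀=17, period (2,2,5,2,2,34); ℓ=6 even so k=5
a_0=17:  p_0=17·1+0=17,  q_0=17·0+1=1
a_1=2:  p_1=2·17+1=35,  q_1=2·1+0=2
…
a_3=5:  p_3=5·87+35=470,  q_3=5·5+2=27
a_4=2:  p_4=2·470+87=1027,  q_4=2·27+5=59
a_5=2:  p_5=2·1027+470=2524,  q_5=2·59+27=145
fundamental: x₁=2524, y₁=145  (since 6370576 − 303·21025 = 1)
(x_2, y_2) = (2524·2524 + 303·145·145, 2524·145 + 145·2524) = (12741151, 731960)
(x_3, y_3) = (2524·12741151 + 303·145·731960, 2524·731960 + 145·12741151) = (64317327724, 3694933935)
(x_4, y_4) = (2524·64317327724 + 303·145·3694933935, 2524·3694933935 + 145·64317327724) = (324673857609601, 18652025771920)

2524 145
12741151 731960
64317327724 3694933935
324673857609601 18652025771920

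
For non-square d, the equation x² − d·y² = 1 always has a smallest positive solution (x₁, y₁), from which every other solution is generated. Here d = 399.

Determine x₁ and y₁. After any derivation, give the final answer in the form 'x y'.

d=399: √d = [19; 1,38] (ℓ=2, even), read p_1/q_1
a_0=19:  p_0=19·1+0=19,  q_0=19·0+1=1
a_1=1:  p_1=1·19+1=20,  q_1=1·1+0=1
fundamental: x₁=20, y₁=1  (since 400 − 399·1 = 1)

20 1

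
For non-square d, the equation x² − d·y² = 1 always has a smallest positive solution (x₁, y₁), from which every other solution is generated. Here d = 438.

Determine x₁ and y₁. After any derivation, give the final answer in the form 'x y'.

293 14

√438 = [20; 1,12,1,40, …], period ℓ=4 (even) → k=3
a_0=20:  p_0=20·1+0=20,  q_0=20·0+1=1
a_1=1:  p_1=1·20+1=21,  q_1=1·1+0=1
a_2=12:  p_2=12·21+20=272,  q_2=12·1+1=13
a_3=1:  p_3=1·272+21=293,  q_3=1·13+1=14
fundamental: x₁=293, y₁=14  (since 85849 − 438·196 = 1)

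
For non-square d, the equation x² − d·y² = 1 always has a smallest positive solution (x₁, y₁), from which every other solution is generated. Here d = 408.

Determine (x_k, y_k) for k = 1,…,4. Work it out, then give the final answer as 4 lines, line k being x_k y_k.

√408 → a₀=20, period (5,40); ℓ=2 even so k=1
step 0: (20, 1)  from 20·(1,0) + (0,1)
step 1: (101, 5)  from 5·(20,1) + (1,0)
(x₁, y₁) = (101, 5);  101² − 408·5² = 1 ✓
(x_2, y_2) = (101·101 + 408·5·5, 101·5 + 5·101) = (20401, 1010)
(x_3, y_3) = (101·20401 + 408·5·1010, 101·1010 + 5·20401) = (4120901, 204015)
(x_4, y_4) = (101·4120901 + 408·5·204015, 101·204015 + 5·4120901) = (832401601, 41210020)

101 5
20401 1010
4120901 204015
832401601 41210020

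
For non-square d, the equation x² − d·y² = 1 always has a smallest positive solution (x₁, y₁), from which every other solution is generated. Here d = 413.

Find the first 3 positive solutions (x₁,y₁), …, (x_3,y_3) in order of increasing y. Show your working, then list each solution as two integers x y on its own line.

113399 5580
25718666401 1265532840
5832942102300599 287020317040740

d=413: √d = [20; 3,9,1,4,1,9,3,40] (ℓ=8, even), read p_7/q_7
i=0: a=20 ⇒ p=20, q=1
i=1: a=3 ⇒ p=61, q=3
i=2: a=9 ⇒ p=569, q=28
i=3: a=1 ⇒ p=630, q=31
i=4: a=4 ⇒ p=3089, q=152
i=5: a=1 ⇒ p=3719, q=183
i=6: a=9 ⇒ p=36560, q=1799
i=7: a=3 ⇒ p=113399, q=5580
fundamental: x₁=113399, y₁=5580  (since 12859333201 − 413·31136400 = 1)
k=2:  x_2 = 113399·113399+413·5580·5580 = 25718666401,  y_2 = 113399·5580+5580·113399 = 1265532840
k=3:  x_3 = 113399·25718666401+413·5580·1265532840 = 5832942102300599,  y_3 = 113399·1265532840+5580·25718666401 = 287020317040740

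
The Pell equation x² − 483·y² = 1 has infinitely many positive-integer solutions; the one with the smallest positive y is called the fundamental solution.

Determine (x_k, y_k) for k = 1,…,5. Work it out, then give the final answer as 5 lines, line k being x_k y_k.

22 1
967 44
42526 1935
1870177 85096
82245262 3742289

√483 → a₀=21, period (1,42); ℓ=2 even so k=1
a_0=21:  p_0=21·1+0=21,  q_0=21·0+1=1
a_1=1:  p_1=1·21+1=22,  q_1=1·1+0=1
fundamental: x₁=22, y₁=1  (since 484 − 483·1 = 1)
(22+1√483)^2 = 967 + 44√483
(22+1√483)^3 = 42526 + 1935√483
(22+1√483)^4 = 1870177 + 85096√483
(22+1√483)^5 = 82245262 + 3742289√483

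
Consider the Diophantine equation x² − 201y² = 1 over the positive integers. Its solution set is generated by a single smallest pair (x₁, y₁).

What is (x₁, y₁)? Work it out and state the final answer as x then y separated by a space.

d=201: √d = [14; 5,1,1,1,2,…,1,5,28] (ℓ=14, even), read p_13/q_13
step 0: (14, 1)  from 14·(1,0) + (0,1)
step 1: (71, 5)  from 5·(14,1) + (1,0)
…
step 5: (638, 45)  from 2·(241,17) + (156,11)
step 6: (879, 62)  from 1·(638,45) + (241,17)
…
step 12: (91402, 6447)  from 1·(58085,4097) + (33317,2350)
step 13: (515095, 36332)  from 5·(91402,6447) + (58085,4097)
(x₁, y₁) = (515095, 36332);  515095² − 201·36332² = 1 ✓

515095 36332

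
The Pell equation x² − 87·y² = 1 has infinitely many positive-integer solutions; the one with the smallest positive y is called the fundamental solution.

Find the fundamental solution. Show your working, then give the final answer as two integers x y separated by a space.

√87 → a₀=9, period (3,18); ℓ=2 even so k=1
a_0=9:  p_0=9·1+0=9,  q_0=9·0+1=1
a_1=3:  p_1=3·9+1=28,  q_1=3·1+0=3
fundamental: x₁=28, y₁=3  (since 784 − 87·9 = 1)

28 3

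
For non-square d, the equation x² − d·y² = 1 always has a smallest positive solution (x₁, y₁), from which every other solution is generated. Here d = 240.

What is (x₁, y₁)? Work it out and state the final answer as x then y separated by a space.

d=240: √d = [15; 2,30] (ℓ=2, even), read p_1/q_1
i=0: a=15 ⇒ p=15, q=1
i=1: a=2 ⇒ p=31, q=2
(x₁, y₁) = (31, 2);  31² − 240·2² = 1 ✓

31 2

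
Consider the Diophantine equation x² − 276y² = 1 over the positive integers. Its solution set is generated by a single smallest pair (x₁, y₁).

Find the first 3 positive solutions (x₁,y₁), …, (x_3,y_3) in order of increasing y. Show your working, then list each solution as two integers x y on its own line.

√276 = [16; 1,1,1,1,2,2,2,1,1,1,1,32, …], period ℓ=12 (even) → k=11
step 0: (16, 1)  from 16·(1,0) + (0,1)
step 1: (17, 1)  from 1·(16,1) + (1,0)
step 2: (33, 2)  from 1·(17,1) + (16,1)
…
step 6: (515, 31)  from 2·(216,13) + (83,5)
step 7: (1246, 75)  from 2·(515,31) + (216,13)
step 8: (1761, 106)  from 1·(1246,75) + (515,31)
step 9: (3007, 181)  from 1·(1761,106) + (1246,75)
step 10: (4768, 287)  from 1·(3007,181) + (1761,106)
step 11: (7775, 468)  from 1·(4768,287) + (3007,181)
(x₁, y₁) = (7775, 468);  7775² − 276·468² = 1 ✓
(x_2, y_2) = (7775·7775 + 276·468·468, 7775·468 + 468·7775) = (120901249, 7277400)
(x_3, y_3) = (7775·120901249 + 276·468·7277400, 7775·7277400 + 468·120901249) = (1880014414175, 113163569532)

7775 468
120901249 7277400
1880014414175 113163569532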